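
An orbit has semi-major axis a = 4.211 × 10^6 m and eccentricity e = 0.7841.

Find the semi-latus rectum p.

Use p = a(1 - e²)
a = 4.211 × 10^6 m
e = 0.7841,  e² = 0.614813,  1 − e² = 0.385187
p = a(1 − e²) = 4.211 × 10^6 m × 0.385187 = 1.62202 × 10^6 m ≈ 1.622 × 10^6 m

Final answer: p = 1.622 × 10^6 m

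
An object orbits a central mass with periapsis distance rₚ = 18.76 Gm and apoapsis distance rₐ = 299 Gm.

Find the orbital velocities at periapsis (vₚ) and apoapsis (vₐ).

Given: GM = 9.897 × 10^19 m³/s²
rₚ = 18.76 Gm = 1.876 × 10^10 m
rₐ = 299 Gm = 2.99 × 10^11 m
GM = 9.897 × 10^19 m³/s²
a = (rₚ + rₐ)/2 = 1.5888 × 10^11 m
Vis-viva: v² = GM (2/r − 1/a)
vₚ² = 9.897 × 10^19 × (1.0661 × 10^-10 − 6.29406 × 10^-12) = 9.92825 × 10^9 m²/s²
vₚ = 99640.6 m/s ≈ 99.64 km/s
vₐ² = 9.897 × 10^19 × (6.68896 × 10^-12 − 6.29406 × 10^-12) = 3.90837 × 10^7 m²/s²
vₐ = 6251.7 m/s ≈ 6.252 km/s

Final answer: vₚ = 99.64 km/s, vₐ = 6.252 km/s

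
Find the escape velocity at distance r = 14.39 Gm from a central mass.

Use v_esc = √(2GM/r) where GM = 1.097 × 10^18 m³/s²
r = 14.39 Gm = 1.439 × 10^10 m
GM = 1.097 × 10^18 m³/s²
2GM/r = 2 × (1.097 × 10^18) / (1.439 × 10^10) = 1.52467 × 10^8 m²/s²
v_esc = √(2GM/r) = 12347.8 m/s ≈ 12.35 km/s

Final answer: 12.35 km/s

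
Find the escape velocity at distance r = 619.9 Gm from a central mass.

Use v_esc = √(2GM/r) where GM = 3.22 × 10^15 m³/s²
r = 619.9 Gm = 6.199 × 10^11 m
GM = 3.22 × 10^15 m³/s²
2GM/r = 2 × (3.22 × 10^15) / (6.199 × 10^11) = 10388.8 m²/s²
v_esc = √(2GM/r) = 101.925 m/s ≈ 101.9 m/s

Final answer: 101.9 m/s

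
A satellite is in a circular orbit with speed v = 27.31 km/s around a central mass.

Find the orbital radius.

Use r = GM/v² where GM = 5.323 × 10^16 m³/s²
v = 27.31 km/s = 27310 m/s
GM = 5.323 × 10^16 m³/s²
v² = 7.45836 × 10^8 m²/s²
r = GM/v² = (5.323 × 10^16) / (7.45836 × 10^8) = 7.13696 × 10^7 m ≈ 71.37 Mm

Final answer: 71.37 Mm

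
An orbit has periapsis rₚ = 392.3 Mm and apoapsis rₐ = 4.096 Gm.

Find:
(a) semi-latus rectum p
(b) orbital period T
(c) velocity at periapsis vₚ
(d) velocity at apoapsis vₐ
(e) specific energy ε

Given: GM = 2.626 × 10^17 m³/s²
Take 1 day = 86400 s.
rₚ = 392.3 Mm = 3.923 × 10^8 m
rₐ = 4.096 Gm = 4.096 × 10^9 m
GM = 2.626 × 10^17 m³/s²
a = (rₚ + rₐ)/2 = 2.24415 × 10^9 m
e = (rₐ − rₚ)/(rₐ + rₚ) = (3.7037 × 10^9) / (4.4883 × 10^9) = 0.82519
(a) 1 − e² = 0.319062;  p = a(1 − e²) = 2.24415 × 10^9 × 0.319062 = 7.16022 × 10^8 m ≈ 716 Mm
(b) a³ = 1.1302 × 10^28 m³;  T = 2π √(a³/GM) = 2π × 207458 s = 1.3035 × 10^6 s ≈ 15.09 days
(c) vₚ² = GM (2/rₚ − 1/a) = 2.626 × 10^17 × (5.09814 × 10^-9 − 4.45603 × 10^-10) = 1.22176 × 10^9 m²/s²;  vₚ = 34953.6 m/s ≈ 34.95 km/s
(d) vₐ² = GM (2/rₐ − 1/a) = 2.626 × 10^17 × (4.88281 × 10^-10 − 4.45603 × 10^-10) = 1.12073 × 10^7 m²/s²;  vₐ = 3347.73 m/s ≈ 3.348 km/s
(e) 2a = 4.4883 × 10^9 m;  ε = −GM/(2a) = -5.85077 × 10^7 J/kg ≈ -58.51 MJ/kg

Final answer:
(a) semi-latus rectum p = 716 Mm
(b) orbital period T = 15.09 days
(c) velocity at periapsis vₚ = 34.95 km/s
(d) velocity at apoapsis vₐ = 3.348 km/s
(e) specific energy ε = -58.51 MJ/kg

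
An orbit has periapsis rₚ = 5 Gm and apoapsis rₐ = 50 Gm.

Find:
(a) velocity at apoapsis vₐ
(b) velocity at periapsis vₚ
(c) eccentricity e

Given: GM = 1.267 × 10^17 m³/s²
rₚ = 5 Gm = 5 × 10^9 m
rₐ = 50 Gm = 5 × 10^10 m
GM = 1.267 × 10^17 m³/s²
a = (rₚ + rₐ)/2 = 2.75 × 10^10 m
e = (rₐ − rₚ)/(rₐ + rₚ) = (4.5 × 10^10) / (5.5 × 10^10) = 0.818182
(a) vₐ² = GM (2/rₐ − 1/a) = 1.267 × 10^17 × (4 × 10^-11 − 3.63636 × 10^-11) = 460727 m²/s²;  vₐ = 678.769 m/s ≈ 678.8 m/s
(b) vₚ² = GM (2/rₚ − 1/a) = 1.267 × 10^17 × (4 × 10^-10 − 3.63636 × 10^-11) = 4.60727 × 10^7 m²/s²;  vₚ = 6787.69 m/s ≈ 6.788 km/s
(c) e = 0.818182 ≈ 0.8182

Final answer:
(a) velocity at apoapsis vₐ = 678.8 m/s
(b) velocity at periapsis vₚ = 6.788 km/s
(c) eccentricity e = 0.8182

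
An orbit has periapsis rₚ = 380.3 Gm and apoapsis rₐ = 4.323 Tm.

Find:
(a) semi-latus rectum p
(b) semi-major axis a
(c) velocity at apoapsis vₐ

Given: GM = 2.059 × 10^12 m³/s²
rₚ = 380.3 Gm = 3.803 × 10^11 m
rₐ = 4.323 Tm = 4.323 × 10^12 m
GM = 2.059 × 10^12 m³/s²
a = (rₚ + rₐ)/2 = 2.35165 × 10^12 m
e = (rₐ − rₚ)/(rₐ + rₚ) = (3.9427 × 10^12) / (4.7033 × 10^12) = 0.838284
(a) 1 − e² = 0.29728;  p = a(1 − e²) = 2.35165 × 10^12 × 0.29728 = 6.99099 × 10^11 m ≈ 699.1 Gm
(b) a = 2.35165 × 10^12 m ≈ 2.352 Tm
(c) vₐ² = GM (2/rₐ − 1/a) = 2.059 × 10^12 × (4.62642 × 10^-13 − 4.25233 × 10^-13) = 0.0770238 m²/s²;  vₐ = 0.277532 m/s ≈ 0.2775 m/s

Final answer:
(a) semi-latus rectum p = 699.1 Gm
(b) semi-major axis a = 2.352 Tm
(c) velocity at apoapsis vₐ = 0.2775 m/s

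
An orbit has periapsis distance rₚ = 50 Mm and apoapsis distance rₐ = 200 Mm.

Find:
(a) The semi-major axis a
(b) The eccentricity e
rₚ = 50 Mm = 5 × 10^7 m
rₐ = 200 Mm = 2 × 10^8 m
(a) a = (rₚ + rₐ)/2 = 1.25 × 10^8 m ≈ 125 Mm
(b) e = (rₐ − rₚ)/(rₐ + rₚ) = (1.5 × 10^8) / (2.5 × 10^8) = 0.6

Final answer:
(a) a = 125 Mm
(b) e = 0.6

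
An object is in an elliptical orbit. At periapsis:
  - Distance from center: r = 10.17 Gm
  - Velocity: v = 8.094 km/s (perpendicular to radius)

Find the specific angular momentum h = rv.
r = 10.17 Gm = 1.017 × 10^10 m
v = 8.094 km/s = 8094 m/s
h = rv = 1.017 × 10^10 × 8094 = 8.2316 × 10^13 m²/s ≈ 8.232 × 10^13 m²/s

Final answer: h = 8.232 × 10^13 m²/s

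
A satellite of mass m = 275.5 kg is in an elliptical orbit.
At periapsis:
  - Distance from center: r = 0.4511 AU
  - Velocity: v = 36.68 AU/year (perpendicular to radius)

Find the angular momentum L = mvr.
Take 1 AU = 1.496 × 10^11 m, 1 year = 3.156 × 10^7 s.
r = 0.4511 AU = 6.74846 × 10^10 m
v = 36.68 AU/year = 173870 m/s
vr = 173870 × 6.74846 × 10^10 = 1.17335 × 10^16 m²/s
L = m × vr = 275.5 × 1.17335 × 10^16 = 3.23258 × 10^18 kg·m²/s ≈ 3.233 × 10^18 kg·m²/s

Final answer: L = 3.233 × 10^18 kg·m²/s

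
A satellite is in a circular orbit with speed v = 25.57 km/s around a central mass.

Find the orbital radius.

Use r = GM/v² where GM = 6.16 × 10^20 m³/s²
v = 25.57 km/s = 25570 m/s
GM = 6.16 × 10^20 m³/s²
v² = 6.53825 × 10^8 m²/s²
r = GM/v² = (6.16 × 10^20) / (6.53825 × 10^8) = 9.42148 × 10^11 m ≈ 942.1 Gm

Final answer: 942.1 Gm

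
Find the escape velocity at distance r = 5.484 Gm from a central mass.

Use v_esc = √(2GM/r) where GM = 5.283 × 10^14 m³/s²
r = 5.484 Gm = 5.484 × 10^9 m
GM = 5.283 × 10^14 m³/s²
2GM/r = 2 × (5.283 × 10^14) / (5.484 × 10^9) = 192670 m²/s²
v_esc = √(2GM/r) = 438.941 m/s ≈ 438.9 m/s

Final answer: 438.9 m/s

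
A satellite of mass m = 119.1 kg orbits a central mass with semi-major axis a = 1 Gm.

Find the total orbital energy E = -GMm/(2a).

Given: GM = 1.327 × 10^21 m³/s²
a = 1 Gm = 1 × 10^9 m
GM = 1.327 × 10^21 m³/s²
2a = 2 × 10^9 m
GMm = 1.327 × 10^21 × 119.1 = 1.58046 × 10^23 m³·kg/s²
E = −GMm/(2a) = -7.90228 × 10^13 J ≈ -79.02 TJ

Final answer: -79.02 TJ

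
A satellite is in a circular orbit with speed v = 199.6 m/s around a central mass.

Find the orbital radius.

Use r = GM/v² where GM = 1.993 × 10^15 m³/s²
v = 199.6 m/s
GM = 1.993 × 10^15 m³/s²
v² = 39840.2 m²/s²
r = GM/v² = (1.993 × 10^15) / 39840.2 = 5.00249 × 10^10 m ≈ 50.02 Gm

Final answer: 50.02 Gm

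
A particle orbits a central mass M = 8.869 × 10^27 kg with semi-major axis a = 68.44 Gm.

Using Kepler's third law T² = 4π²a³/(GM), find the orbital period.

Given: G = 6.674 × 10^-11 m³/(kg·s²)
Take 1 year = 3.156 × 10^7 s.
M = 8.869 × 10^27 kg
GM = G × M = 6.674 × 10^-11 × 8.869 × 10^27 = 5.91917 × 10^17 m³/s²
a = 68.44 Gm = 6.844 × 10^10 m
a³ = 3.20575 × 10^32 m³
T = 2π √(a³/GM) = 2π √((3.20575 × 10^32) / (5.91917 × 10^17)) = 2π × 2.3272 × 10^7 s
T = 1.46223 × 10^8 s ≈ 4.633 years

Final answer: 4.633 years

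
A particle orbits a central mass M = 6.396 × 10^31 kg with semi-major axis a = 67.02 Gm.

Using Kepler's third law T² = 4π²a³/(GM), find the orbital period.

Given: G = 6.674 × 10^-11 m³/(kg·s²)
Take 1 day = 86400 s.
M = 6.396 × 10^31 kg
GM = G × M = 6.674 × 10^-11 × 6.396 × 10^31 = 4.26869 × 10^21 m³/s²
a = 67.02 Gm = 6.702 × 10^10 m
a³ = 3.01032 × 10^32 m³
T = 2π √(a³/GM) = 2π √((3.01032 × 10^32) / (4.26869 × 10^21)) = 2π × 265558 s
T = 1.66855 × 10^6 s ≈ 19.31 days

Final answer: 19.31 days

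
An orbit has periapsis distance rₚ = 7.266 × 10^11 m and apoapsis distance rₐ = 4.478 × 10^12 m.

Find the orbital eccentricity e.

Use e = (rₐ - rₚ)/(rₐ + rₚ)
rₚ = 7.266 × 10^11 m
rₐ = 4.478 × 10^12 m
rₐ − rₚ = 3.7514 × 10^12 m
rₐ + rₚ = 5.2046 × 10^12 m
e = (rₐ − rₚ)/(rₐ + rₚ) = 0.720785

Final answer: e = 0.7208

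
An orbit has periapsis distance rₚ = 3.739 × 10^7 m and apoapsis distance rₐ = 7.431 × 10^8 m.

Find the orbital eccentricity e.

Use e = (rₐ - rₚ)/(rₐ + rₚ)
rₚ = 3.739 × 10^7 m
rₐ = 7.431 × 10^8 m
rₐ − rₚ = 7.0571 × 10^8 m
rₐ + rₚ = 7.8049 × 10^8 m
e = (rₐ − rₚ)/(rₐ + rₚ) = 0.904188

Final answer: e = 0.9042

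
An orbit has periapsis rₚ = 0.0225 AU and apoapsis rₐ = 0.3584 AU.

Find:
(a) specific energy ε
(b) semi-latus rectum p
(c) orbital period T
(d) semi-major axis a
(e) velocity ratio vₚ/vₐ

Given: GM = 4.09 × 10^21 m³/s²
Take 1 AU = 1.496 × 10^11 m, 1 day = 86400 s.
rₚ = 0.0225 AU = 3.366 × 10^9 m
rₐ = 0.3584 AU = 5.36166 × 10^10 m
GM = 4.09 × 10^21 m³/s²
a = (rₚ + rₐ)/2 = 2.84913 × 10^10 m
e = (rₐ − rₚ)/(rₐ + rₚ) = (5.02506 × 10^10) / (5.69826 × 10^10) = 0.881859
(a) 2a = 5.69826 × 10^10 m;  ε = −GM/(2a) = -7.17762 × 10^10 J/kg ≈ -71.78 GJ/kg
(b) 1 − e² = 0.222325;  p = a(1 − e²) = 2.84913 × 10^10 × 0.222325 = 6.33434 × 10^9 m ≈ 0.04234 AU
(c) a³ = 2.3128 × 10^31 m³;  T = 2π √(a³/GM) = 2π × 75198.2 s = 472484 s ≈ 5.469 days
(d) a = 2.84913 × 10^10 m ≈ 0.1905 AU
(e) vₚ/vₐ = rₐ/rₚ (angular momentum) = (5.36166 × 10^10) / (3.366 × 10^9) = 15.9289 ≈ 15.93

Final answer:
(a) specific energy ε = -71.78 GJ/kg
(b) semi-latus rectum p = 0.04234 AU
(c) orbital period T = 5.469 days
(d) semi-major axis a = 0.1905 AU
(e) velocity ratio vₚ/vₐ = 15.93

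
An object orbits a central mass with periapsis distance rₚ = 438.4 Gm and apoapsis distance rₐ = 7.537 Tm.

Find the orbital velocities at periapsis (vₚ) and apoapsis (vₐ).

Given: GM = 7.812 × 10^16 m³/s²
rₚ = 438.4 Gm = 4.384 × 10^11 m
rₐ = 7.537 Tm = 7.537 × 10^12 m
GM = 7.812 × 10^16 m³/s²
a = (rₚ + rₐ)/2 = 3.9877 × 10^12 m
Vis-viva: v² = GM (2/r − 1/a)
vₚ² = 7.812 × 10^16 × (4.56204 × 10^-12 − 2.50771 × 10^-13) = 336797 m²/s²
vₚ = 580.342 m/s ≈ 580.3 m/s
vₐ² = 7.812 × 10^16 × (2.65358 × 10^-13 − 2.50771 × 10^-13) = 1139.49 m²/s²
vₐ = 33.7564 m/s ≈ 33.76 m/s

Final answer: vₚ = 580.3 m/s, vₐ = 33.76 m/s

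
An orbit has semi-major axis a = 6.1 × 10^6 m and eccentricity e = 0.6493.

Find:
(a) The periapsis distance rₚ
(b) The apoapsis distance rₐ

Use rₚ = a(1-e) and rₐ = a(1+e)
a = 6.1 × 10^6 m
e = 0.6493:  1 − e = 0.3507,  1 + e = 1.6493
(a) rₚ = a(1 − e) = 6.1 × 10^6 m × 0.3507 = 2.13927 × 10^6 m ≈ 2.139 × 10^6 m
(b) rₐ = a(1 + e) = 6.1 × 10^6 m × 1.6493 = 1.00607 × 10^7 m ≈ 1.006 × 10^7 m

Final answer:
(a) rₚ = 2.139 × 10^6 m
(b) rₐ = 1.006 × 10^7 m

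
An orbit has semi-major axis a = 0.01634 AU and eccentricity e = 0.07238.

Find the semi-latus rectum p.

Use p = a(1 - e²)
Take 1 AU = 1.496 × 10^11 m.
a = 0.01634 AU = 2.44446 × 10^9 m
e = 0.07238,  e² = 0.00523886,  1 − e² = 0.994761
p = a(1 − e²) = 2.44446 × 10^9 m × 0.994761 = 2.43166 × 10^9 m ≈ 0.01625 AU

Final answer: p = 0.01625 AU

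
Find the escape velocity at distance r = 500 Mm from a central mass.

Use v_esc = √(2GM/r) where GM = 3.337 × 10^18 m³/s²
r = 500 Mm = 5 × 10^8 m
GM = 3.337 × 10^18 m³/s²
2GM/r = 2 × (3.337 × 10^18) / (5 × 10^8) = 1.3348 × 10^10 m²/s²
v_esc = √(2GM/r) = 115534 m/s ≈ 115.5 km/s

Final answer: 115.5 km/s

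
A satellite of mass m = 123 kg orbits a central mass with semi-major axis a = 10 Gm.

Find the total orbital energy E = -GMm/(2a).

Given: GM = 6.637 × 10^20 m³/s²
a = 10 Gm = 1 × 10^10 m
GM = 6.637 × 10^20 m³/s²
2a = 2 × 10^10 m
GMm = 6.637 × 10^20 × 123 = 8.16351 × 10^22 m³·kg/s²
E = −GMm/(2a) = -4.08176 × 10^12 J ≈ -4.082 TJ

Final answer: -4.082 TJ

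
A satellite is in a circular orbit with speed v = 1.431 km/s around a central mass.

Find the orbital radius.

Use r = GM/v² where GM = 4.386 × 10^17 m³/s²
v = 1.431 km/s = 1431 m/s
GM = 4.386 × 10^17 m³/s²
v² = 2.04776 × 10^6 m²/s²
r = GM/v² = (4.386 × 10^17) / (2.04776 × 10^6) = 2.14185 × 10^11 m ≈ 214.2 Gm

Final answer: 214.2 Gm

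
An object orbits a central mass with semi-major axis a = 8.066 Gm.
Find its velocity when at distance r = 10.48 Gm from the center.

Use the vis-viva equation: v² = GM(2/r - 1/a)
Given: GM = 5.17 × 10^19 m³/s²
a = 8.066 Gm = 8.066 × 10^9 m
r = 10.48 Gm = 1.048 × 10^10 m
GM = 5.17 × 10^19 m³/s²
2/r − 1/a = 1.9084 × 10^-10 − 1.23977 × 10^-10 = 6.68625 × 10^-11 m⁻¹
v² = GM (2/r − 1/a) = 3.45679 × 10^9 m²/s²
v = 58794.5 m/s ≈ 58.79 km/s

Final answer: 58.79 km/s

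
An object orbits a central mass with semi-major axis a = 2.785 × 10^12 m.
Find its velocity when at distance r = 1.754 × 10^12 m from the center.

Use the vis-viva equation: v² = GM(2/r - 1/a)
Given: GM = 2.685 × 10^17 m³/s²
a = 2.785 × 10^12 m
r = 1.754 × 10^12 m
GM = 2.685 × 10^17 m³/s²
2/r − 1/a = 1.14025 × 10^-12 − 3.59066 × 10^-13 = 7.81184 × 10^-13 m⁻¹
v² = GM (2/r − 1/a) = 209748 m²/s²
v = 457.983 m/s ≈ 458 m/s

Final answer: 458 m/s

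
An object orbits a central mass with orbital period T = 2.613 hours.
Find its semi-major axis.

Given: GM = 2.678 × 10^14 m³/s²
T = 2.613 hours = 9406.8 s
GM = 2.678 × 10^14 m³/s²
Kepler's third law: a³ = GM T² / (4π²)
T² = 8.84879 × 10^7 s²
a³ = (2.678 × 10^14) × (8.84879 × 10^7) / (4π²) = 6.00253 × 10^20 m³
a = (a³)^(1/3) = 8.43551 × 10^6 m ≈ 8.436 Mm

Final answer: 8.436 Mm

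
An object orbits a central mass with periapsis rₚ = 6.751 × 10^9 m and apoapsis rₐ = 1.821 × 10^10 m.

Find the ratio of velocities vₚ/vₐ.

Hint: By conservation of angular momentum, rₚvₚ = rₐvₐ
rₚ = 6.751 × 10^9 m
rₐ = 1.821 × 10^10 m
rₚvₚ = rₐvₐ  ⇒  vₚ/vₐ = rₐ/rₚ
vₚ/vₐ = (1.821 × 10^10) / (6.751 × 10^9) = 2.69738

Final answer: vₚ/vₐ = 2.697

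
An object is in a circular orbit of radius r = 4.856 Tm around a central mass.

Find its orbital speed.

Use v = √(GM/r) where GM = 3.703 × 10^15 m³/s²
r = 4.856 Tm = 4.856 × 10^12 m
GM = 3.703 × 10^15 m³/s²
GM/r = (3.703 × 10^15) / (4.856 × 10^12) = 762.562 m²/s²
v = √(GM/r) = 27.6145 m/s ≈ 27.61 m/s

Final answer: 27.61 m/s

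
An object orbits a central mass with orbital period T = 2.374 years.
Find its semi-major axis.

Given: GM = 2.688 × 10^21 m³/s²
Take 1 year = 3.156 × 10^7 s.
T = 2.374 years = 7.49234 × 10^7 s
GM = 2.688 × 10^21 m³/s²
Kepler's third law: a³ = GM T² / (4π²)
T² = 5.61352 × 10^15 s²
a³ = (2.688 × 10^21) × (5.61352 × 10^15) / (4π²) = 3.82213 × 10^35 m³
a = (a³)^(1/3) = 7.25719 × 10^11 m ≈ 725.7 Gm

Final answer: 725.7 Gm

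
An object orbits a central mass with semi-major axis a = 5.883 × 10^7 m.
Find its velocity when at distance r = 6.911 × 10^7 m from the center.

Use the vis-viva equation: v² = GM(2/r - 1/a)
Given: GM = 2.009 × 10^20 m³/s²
a = 5.883 × 10^7 m
r = 6.911 × 10^7 m
GM = 2.009 × 10^20 m³/s²
2/r − 1/a = 2.89394 × 10^-8 − 1.69981 × 10^-8 = 1.19412 × 10^-8 m⁻¹
v² = GM (2/r − 1/a) = 2.399 × 10^12 m²/s²
v = 1.54887 × 10^6 m/s ≈ 1549 km/s

Final answer: 1549 km/s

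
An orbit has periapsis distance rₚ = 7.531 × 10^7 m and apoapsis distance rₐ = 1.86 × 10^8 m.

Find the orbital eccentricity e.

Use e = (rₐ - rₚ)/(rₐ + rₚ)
rₚ = 7.531 × 10^7 m
rₐ = 1.86 × 10^8 m
rₐ − rₚ = 1.1069 × 10^8 m
rₐ + rₚ = 2.6131 × 10^8 m
e = (rₐ − rₚ)/(rₐ + rₚ) = 0.423596

Final answer: e = 0.4236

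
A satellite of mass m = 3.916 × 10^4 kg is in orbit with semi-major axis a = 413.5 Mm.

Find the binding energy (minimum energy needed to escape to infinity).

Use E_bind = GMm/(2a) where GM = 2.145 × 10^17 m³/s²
a = 413.5 Mm = 4.135 × 10^8 m
GM = 2.145 × 10^17 m³/s²
m = 3.916 × 10^4 kg
GMm = 2.145 × 10^17 × 39160 = 8.39982 × 10^21 m³·kg/s²
2a = 8.27 × 10^8 m
E_bind = GMm/(2a) = 1.0157 × 10^13 J ≈ 10.16 TJ

Final answer: 10.16 TJ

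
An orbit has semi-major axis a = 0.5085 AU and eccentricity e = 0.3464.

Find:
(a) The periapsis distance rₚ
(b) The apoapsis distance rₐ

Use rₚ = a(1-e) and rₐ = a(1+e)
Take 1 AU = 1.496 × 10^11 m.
a = 0.5085 AU = 7.60716 × 10^10 m
e = 0.3464:  1 − e = 0.6536,  1 + e = 1.3464
(a) rₚ = a(1 − e) = 7.60716 × 10^10 m × 0.6536 = 4.97204 × 10^10 m ≈ 0.3324 AU
(b) rₐ = a(1 + e) = 7.60716 × 10^10 m × 1.3464 = 1.02423 × 10^11 m ≈ 0.6846 AU

Final answer:
(a) rₚ = 0.3324 AU
(b) rₐ = 0.6846 AU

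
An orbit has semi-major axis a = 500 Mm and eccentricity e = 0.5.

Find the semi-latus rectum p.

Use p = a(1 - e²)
a = 500 Mm = 5 × 10^8 m
e = 0.5,  e² = 0.25,  1 − e² = 0.75
p = a(1 − e²) = 5 × 10^8 m × 0.75 = 3.75 × 10^8 m ≈ 375 Mm

Final answer: p = 375 Mm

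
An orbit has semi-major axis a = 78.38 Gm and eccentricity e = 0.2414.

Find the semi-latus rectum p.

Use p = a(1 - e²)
a = 78.38 Gm = 7.838 × 10^10 m
e = 0.2414,  e² = 0.058274,  1 − e² = 0.941726
p = a(1 − e²) = 7.838 × 10^10 m × 0.941726 = 7.38125 × 10^10 m ≈ 73.81 Gm

Final answer: p = 73.81 Gm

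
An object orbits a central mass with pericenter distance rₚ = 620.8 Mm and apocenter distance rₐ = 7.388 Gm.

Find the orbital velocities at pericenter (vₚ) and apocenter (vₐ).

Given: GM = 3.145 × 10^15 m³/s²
rₚ = 620.8 Mm = 6.208 × 10^8 m
rₐ = 7.388 Gm = 7.388 × 10^9 m
GM = 3.145 × 10^15 m³/s²
a = (rₚ + rₐ)/2 = 4.0044 × 10^9 m
Vis-viva: v² = GM (2/r − 1/a)
vₚ² = 3.145 × 10^15 × (3.22165 × 10^-9 − 2.49725 × 10^-10) = 9.3467 × 10^6 m²/s²
vₚ = 3057.24 m/s ≈ 3.057 km/s
vₐ² = 3.145 × 10^15 × (2.70709 × 10^-10 − 2.49725 × 10^-10) = 65994.5 m²/s²
vₐ = 256.894 m/s ≈ 256.9 m/s

Final answer: vₚ = 3.057 km/s, vₐ = 256.9 m/s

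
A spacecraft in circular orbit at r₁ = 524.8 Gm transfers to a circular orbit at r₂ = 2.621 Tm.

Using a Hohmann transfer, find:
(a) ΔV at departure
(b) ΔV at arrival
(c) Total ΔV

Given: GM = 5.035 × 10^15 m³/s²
r₁ = 524.8 Gm = 5.248 × 10^11 m
r₂ = 2.621 Tm = 2.621 × 10^12 m
GM = 5.035 × 10^15 m³/s²
Transfer ellipse: a_t = (r₁ + r₂)/2 = 1.5729 × 10^12 m
Circular speed at r₁: v₁ = √(GM/r₁) = 97.9496 m/s
Transfer speed at r₁ (periapsis): v₁ₜ = √(GM(2/r₁ − 1/a_t)) = 126.44 m/s
(a) ΔV₁ = v₁ₜ − v₁ = 28.4907 m/s ≈ 28.49 m/s
Circular speed at r₂: v₂ = √(GM/r₂) = 43.8295 m/s
Transfer speed at r₂ (apoapsis): v₂ₜ = √(GM(2/r₂ − 1/a_t)) = 25.317 m/s
(b) ΔV₂ = v₂ − v₂ₜ = 18.5125 m/s ≈ 18.51 m/s
(c) ΔV_total = ΔV₁ + ΔV₂ = 47.0032 m/s ≈ 47 m/s

Final answer:
(a) ΔV₁ = 28.49 m/s
(b) ΔV₂ = 18.51 m/s
(c) ΔV_total = 47 m/s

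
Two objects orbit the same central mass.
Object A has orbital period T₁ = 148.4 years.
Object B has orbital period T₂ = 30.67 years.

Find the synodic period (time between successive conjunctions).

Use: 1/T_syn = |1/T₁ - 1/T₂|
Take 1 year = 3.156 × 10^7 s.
T₁ = 148.4 years = 4.6835 × 10^9 s
T₂ = 30.67 years = 9.67945 × 10^8 s
1/T₁ = 2.13515 × 10^-10 s⁻¹
1/T₂ = 1.03312 × 10^-9 s⁻¹
|1/T₁ − 1/T₂| = 8.19601 × 10^-10 s⁻¹
T_syn = 1 / |1/T₁ − 1/T₂| = 1.22011 × 10^9 s ≈ 38.66 years

Final answer: T_syn = 38.66 years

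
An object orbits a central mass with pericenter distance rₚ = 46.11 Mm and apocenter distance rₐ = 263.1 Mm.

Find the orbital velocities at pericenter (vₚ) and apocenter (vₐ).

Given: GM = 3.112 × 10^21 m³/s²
rₚ = 46.11 Mm = 4.611 × 10^7 m
rₐ = 263.1 Mm = 2.631 × 10^8 m
GM = 3.112 × 10^21 m³/s²
a = (rₚ + rₐ)/2 = 1.54605 × 10^8 m
Vis-viva: v² = GM (2/r − 1/a)
vₚ² = 3.112 × 10^21 × (4.33745 × 10^-8 − 6.4681 × 10^-9) = 1.14853 × 10^14 m²/s²
vₚ = 1.07169 × 10^7 m/s ≈ 1.072 × 10^4 km/s
vₐ² = 3.112 × 10^21 × (7.60167 × 10^-9 − 6.4681 × 10^-9) = 3.52769 × 10^12 m²/s²
vₐ = 1.87821 × 10^6 m/s ≈ 1878 km/s

Final answer: vₚ = 1.072 × 10^4 km/s, vₐ = 1878 km/s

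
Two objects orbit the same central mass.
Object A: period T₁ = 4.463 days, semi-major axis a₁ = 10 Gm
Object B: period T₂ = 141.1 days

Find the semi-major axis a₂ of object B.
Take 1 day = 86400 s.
T₁ = 4.463 days = 385603 s
T₂ = 141.1 days = 1.2191 × 10^7 s
a₁ = 10 Gm = 1 × 10^10 m
Kepler's third law: (T₂/T₁)² = (a₂/a₁)³  ⇒  a₂ = a₁ (T₂/T₁)^(2/3)
T₂/T₁ = 31.6155
(T₂/T₁)^(2/3) = 9.99847
a₂ = 1 × 10^10 m × 9.99847 = 9.99847 × 10^10 m ≈ 99.98 Gm

Final answer: a₂ = 99.98 Gm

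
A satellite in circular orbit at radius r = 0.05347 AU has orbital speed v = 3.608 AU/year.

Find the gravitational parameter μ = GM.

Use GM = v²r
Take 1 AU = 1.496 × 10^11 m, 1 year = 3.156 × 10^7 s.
r = 0.05347 AU = 7.99911 × 10^9 m
v = 3.608 AU/year = 17102.6 m/s
v² = 2.92498 × 10^8 m²/s²
GM = v²r = 2.92498 × 10^8 × 7.99911 × 10^9 = 2.33972 × 10^18 m³/s²
GM ≈ 2.34 × 10^18 m³/s²

Final answer: GM = 2.34 × 10^18 m³/s²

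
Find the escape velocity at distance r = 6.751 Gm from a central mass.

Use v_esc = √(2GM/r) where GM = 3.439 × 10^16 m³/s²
r = 6.751 Gm = 6.751 × 10^9 m
GM = 3.439 × 10^16 m³/s²
2GM/r = 2 × (3.439 × 10^16) / (6.751 × 10^9) = 1.01881 × 10^7 m²/s²
v_esc = √(2GM/r) = 3191.88 m/s ≈ 3.192 km/s

Final answer: 3.192 km/s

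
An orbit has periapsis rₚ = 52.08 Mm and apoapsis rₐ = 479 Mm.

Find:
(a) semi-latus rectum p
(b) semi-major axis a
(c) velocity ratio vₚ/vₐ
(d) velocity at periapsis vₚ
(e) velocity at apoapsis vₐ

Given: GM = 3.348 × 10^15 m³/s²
rₚ = 52.08 Mm = 5.208 × 10^7 m
rₐ = 479 Mm = 4.79 × 10^8 m
GM = 3.348 × 10^15 m³/s²
a = (rₚ + rₐ)/2 = 2.6554 × 10^8 m
e = (rₐ − rₚ)/(rₐ + rₚ) = (4.2692 × 10^8) / (5.3108 × 10^8) = 0.803871
(a) 1 − e² = 0.353791;  p = a(1 − e²) = 2.6554 × 10^8 × 0.353791 = 9.39456 × 10^7 m ≈ 93.95 Mm
(b) a = 2.6554 × 10^8 m ≈ 265.5 Mm
(c) vₚ/vₐ = rₐ/rₚ (angular momentum) = (4.79 × 10^8) / (5.208 × 10^7) = 9.19739 ≈ 9.197
(d) vₚ² = GM (2/rₚ − 1/a) = 3.348 × 10^15 × (3.84025 × 10^-8 − 3.76591 × 10^-9) = 1.15963 × 10^8 m²/s²;  vₚ = 10768.6 m/s ≈ 10.77 km/s
(e) vₐ² = GM (2/rₐ − 1/a) = 3.348 × 10^15 × (4.17537 × 10^-9 − 3.76591 × 10^-9) = 1.37085 × 10^6 m²/s²;  vₐ = 1170.83 m/s ≈ 1.171 km/s

Final answer:
(a) semi-latus rectum p = 93.95 Mm
(b) semi-major axis a = 265.5 Mm
(c) velocity ratio vₚ/vₐ = 9.197
(d) velocity at periapsis vₚ = 10.77 km/s
(e) velocity at apoapsis vₐ = 1.171 km/s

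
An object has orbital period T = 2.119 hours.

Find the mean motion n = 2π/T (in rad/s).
T = 2.119 hours = 7628.4 s
n = 2π / 7628.4 s = 0.000823657 rad/s ≈ 0.0008237 rad/s

Final answer: n = 0.0008237 rad/s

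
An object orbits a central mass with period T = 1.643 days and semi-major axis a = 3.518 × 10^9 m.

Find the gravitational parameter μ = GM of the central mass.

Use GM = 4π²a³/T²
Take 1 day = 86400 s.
T = 1.643 days = 141955 s
a = 3.518 × 10^9 m
a³ = 4.35399 × 10^28 m³
T² = 2.01513 × 10^10 s²
GM = 4π² × (4.35399 × 10^28) / (2.01513 × 10^10) = 8.52991 × 10^19 m³/s²
GM ≈ 8.53 × 10^19 m³/s²

Final answer: GM = 8.53 × 10^19 m³/s²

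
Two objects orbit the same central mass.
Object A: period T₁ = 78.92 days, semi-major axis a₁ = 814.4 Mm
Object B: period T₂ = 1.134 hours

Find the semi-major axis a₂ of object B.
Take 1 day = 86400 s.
T₁ = 78.92 days = 6.81869 × 10^6 s
T₂ = 1.134 hours = 4082.4 s
a₁ = 814.4 Mm = 8.144 × 10^8 m
Kepler's third law: (T₂/T₁)² = (a₂/a₁)³  ⇒  a₂ = a₁ (T₂/T₁)^(2/3)
T₂/T₁ = 0.000598708
(T₂/T₁)^(2/3) = 0.00710357
a₂ = 8.144 × 10^8 m × 0.00710357 = 5.78515 × 10^6 m ≈ 5.785 Mm

Final answer: a₂ = 5.785 Mm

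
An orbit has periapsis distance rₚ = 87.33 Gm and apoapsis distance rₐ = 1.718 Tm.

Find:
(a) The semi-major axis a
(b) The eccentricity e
rₚ = 87.33 Gm = 8.733 × 10^10 m
rₐ = 1.718 Tm = 1.718 × 10^12 m
(a) a = (rₚ + rₐ)/2 = 9.02665 × 10^11 m ≈ 902.7 Gm
(b) e = (rₐ − rₚ)/(rₐ + rₚ) = (1.63067 × 10^12) / (1.80533 × 10^12) = 0.903253

Final answer:
(a) a = 902.7 Gm
(b) e = 0.9033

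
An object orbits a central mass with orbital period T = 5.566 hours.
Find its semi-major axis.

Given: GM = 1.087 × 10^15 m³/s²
T = 5.566 hours = 20037.6 s
GM = 1.087 × 10^15 m³/s²
Kepler's third law: a³ = GM T² / (4π²)
T² = 4.01505 × 10^8 s²
a³ = (1.087 × 10^15) × (4.01505 × 10^8) / (4π²) = 1.10551 × 10^22 m³
a = (a³)^(1/3) = 2.22768 × 10^7 m ≈ 22.28 Mm

Final answer: 22.28 Mm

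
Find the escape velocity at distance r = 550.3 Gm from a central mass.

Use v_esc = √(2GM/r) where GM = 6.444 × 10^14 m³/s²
r = 550.3 Gm = 5.503 × 10^11 m
GM = 6.444 × 10^14 m³/s²
2GM/r = 2 × (6.444 × 10^14) / (5.503 × 10^11) = 2342 m²/s²
v_esc = √(2GM/r) = 48.3942 m/s ≈ 48.39 m/s

Final answer: 48.39 m/s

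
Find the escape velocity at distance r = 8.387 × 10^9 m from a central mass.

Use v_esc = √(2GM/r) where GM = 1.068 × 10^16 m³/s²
r = 8.387 × 10^9 m
GM = 1.068 × 10^16 m³/s²
2GM/r = 2 × (1.068 × 10^16) / (8.387 × 10^9) = 2.5468 × 10^6 m²/s²
v_esc = √(2GM/r) = 1595.87 m/s ≈ 1.596 km/s

Final answer: 1.596 km/s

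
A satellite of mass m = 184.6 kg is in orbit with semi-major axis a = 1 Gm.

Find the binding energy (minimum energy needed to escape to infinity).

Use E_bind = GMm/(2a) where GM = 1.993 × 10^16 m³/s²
a = 1 Gm = 1 × 10^9 m
GM = 1.993 × 10^16 m³/s²
m = 184.6 kg
GMm = 1.993 × 10^16 × 184.6 = 3.67908 × 10^18 m³·kg/s²
2a = 2 × 10^9 m
E_bind = GMm/(2a) = 1.83954 × 10^9 J ≈ 1.84 GJ

Final answer: 1.84 GJ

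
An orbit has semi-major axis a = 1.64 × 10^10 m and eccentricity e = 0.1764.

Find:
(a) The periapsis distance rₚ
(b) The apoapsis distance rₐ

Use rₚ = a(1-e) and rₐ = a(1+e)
a = 1.64 × 10^10 m
e = 0.1764:  1 − e = 0.8236,  1 + e = 1.1764
(a) rₚ = a(1 − e) = 1.64 × 10^10 m × 0.8236 = 1.3507 × 10^10 m ≈ 1.351 × 10^10 m
(b) rₐ = a(1 + e) = 1.64 × 10^10 m × 1.1764 = 1.9293 × 10^10 m ≈ 1.929 × 10^10 m

Final answer:
(a) rₚ = 1.351 × 10^10 m
(b) rₐ = 1.929 × 10^10 m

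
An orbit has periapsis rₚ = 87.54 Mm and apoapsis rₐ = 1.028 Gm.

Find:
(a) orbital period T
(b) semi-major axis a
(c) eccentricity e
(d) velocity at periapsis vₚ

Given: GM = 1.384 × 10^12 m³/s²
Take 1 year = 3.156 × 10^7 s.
rₚ = 87.54 Mm = 8.754 × 10^7 m
rₐ = 1.028 Gm = 1.028 × 10^9 m
GM = 1.384 × 10^12 m³/s²
a = (rₚ + rₐ)/2 = 5.5777 × 10^8 m
e = (rₐ − rₚ)/(rₐ + rₚ) = (9.4046 × 10^8) / (1.11554 × 10^9) = 0.843054
(a) a³ = 1.73526 × 10^26 m³;  T = 2π √(a³/GM) = 2π × 1.11973 × 10^7 s = 7.03549 × 10^7 s ≈ 2.229 years
(b) a = 5.5777 × 10^8 m ≈ 557.8 Mm
(c) e = 0.843054 ≈ 0.8431
(d) vₚ² = GM (2/rₚ − 1/a) = 1.384 × 10^12 × (2.28467 × 10^-8 − 1.79285 × 10^-9) = 29138.5 m²/s²;  vₚ = 170.7 m/s ≈ 170.7 m/s

Final answer:
(a) orbital period T = 2.229 years
(b) semi-major axis a = 557.8 Mm
(c) eccentricity e = 0.8431
(d) velocity at periapsis vₚ = 170.7 m/s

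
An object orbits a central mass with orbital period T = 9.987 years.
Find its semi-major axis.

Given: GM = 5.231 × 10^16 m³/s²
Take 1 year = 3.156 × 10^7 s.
T = 9.987 years = 3.1519 × 10^8 s
GM = 5.231 × 10^16 m³/s²
Kepler's third law: a³ = GM T² / (4π²)
T² = 9.93446 × 10^16 s²
a³ = (5.231 × 10^16) × (9.93446 × 10^16) / (4π²) = 1.31634 × 10^32 m³
a = (a³)^(1/3) = 5.08694 × 10^10 m ≈ 50.87 Gm

Final answer: 50.87 Gm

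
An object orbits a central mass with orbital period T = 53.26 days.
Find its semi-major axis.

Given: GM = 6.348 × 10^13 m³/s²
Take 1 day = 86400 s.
T = 53.26 days = 4.60166 × 10^6 s
GM = 6.348 × 10^13 m³/s²
Kepler's third law: a³ = GM T² / (4π²)
T² = 2.11753 × 10^13 s²
a³ = (6.348 × 10^13) × (2.11753 × 10^13) / (4π²) = 3.40492 × 10^25 m³
a = (a³)^(1/3) = 3.24117 × 10^8 m ≈ 3.241 × 10^8 m

Final answer: 3.241 × 10^8 m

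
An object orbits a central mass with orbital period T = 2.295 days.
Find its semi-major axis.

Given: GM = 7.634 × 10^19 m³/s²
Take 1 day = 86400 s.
T = 2.295 days = 198288 s
GM = 7.634 × 10^19 m³/s²
Kepler's third law: a³ = GM T² / (4π²)
T² = 3.93181 × 10^10 s²
a³ = (7.634 × 10^19) × (3.93181 × 10^10) / (4π²) = 7.60301 × 10^28 m³
a = (a³)^(1/3) = 4.23638 × 10^9 m ≈ 4.236 Gm

Final answer: 4.236 Gm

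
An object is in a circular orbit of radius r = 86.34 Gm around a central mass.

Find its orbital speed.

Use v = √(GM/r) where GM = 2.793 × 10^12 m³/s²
r = 86.34 Gm = 8.634 × 10^10 m
GM = 2.793 × 10^12 m³/s²
GM/r = (2.793 × 10^12) / (8.634 × 10^10) = 32.3489 m²/s²
v = √(GM/r) = 5.68761 m/s ≈ 5.688 m/s

Final answer: 5.688 m/s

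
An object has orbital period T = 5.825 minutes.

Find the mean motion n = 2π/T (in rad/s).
T = 5.825 minutes = 349.5 s
n = 2π / 349.5 s = 0.0179776 rad/s ≈ 0.01798 rad/s

Final answer: n = 0.01798 rad/s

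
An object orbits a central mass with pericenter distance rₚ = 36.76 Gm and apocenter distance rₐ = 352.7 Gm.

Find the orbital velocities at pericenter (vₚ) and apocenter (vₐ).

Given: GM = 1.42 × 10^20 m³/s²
rₚ = 36.76 Gm = 3.676 × 10^10 m
rₐ = 352.7 Gm = 3.527 × 10^11 m
GM = 1.42 × 10^20 m³/s²
a = (rₚ + rₐ)/2 = 1.9473 × 10^11 m
Vis-viva: v² = GM (2/r − 1/a)
vₚ² = 1.42 × 10^20 × (5.4407 × 10^-11 − 5.13532 × 10^-12) = 6.99657 × 10^9 m²/s²
vₚ = 83645.5 m/s ≈ 83.65 km/s
vₐ² = 1.42 × 10^20 × (5.67054 × 10^-12 − 5.13532 × 10^-12) = 7.60021 × 10^7 m²/s²
vₐ = 8717.92 m/s ≈ 8.718 km/s

Final answer: vₚ = 83.65 km/s, vₐ = 8.718 km/s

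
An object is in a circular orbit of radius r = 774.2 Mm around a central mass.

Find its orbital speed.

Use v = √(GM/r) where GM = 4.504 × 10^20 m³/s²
r = 774.2 Mm = 7.742 × 10^8 m
GM = 4.504 × 10^20 m³/s²
GM/r = (4.504 × 10^20) / (7.742 × 10^8) = 5.81762 × 10^11 m²/s²
v = √(GM/r) = 762733 m/s ≈ 762.7 km/s

Final answer: 762.7 km/s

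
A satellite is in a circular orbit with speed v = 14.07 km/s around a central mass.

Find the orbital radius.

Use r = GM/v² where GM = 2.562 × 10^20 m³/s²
v = 14.07 km/s = 14070 m/s
GM = 2.562 × 10^20 m³/s²
v² = 1.97965 × 10^8 m²/s²
r = GM/v² = (2.562 × 10^20) / (1.97965 × 10^8) = 1.29417 × 10^12 m ≈ 1.294 Tm

Final answer: 1.294 Tm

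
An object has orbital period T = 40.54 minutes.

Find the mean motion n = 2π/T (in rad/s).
T = 40.54 minutes = 2432.4 s
n = 2π / 2432.4 s = 0.00258312 rad/s ≈ 0.002583 rad/s

Final answer: n = 0.002583 rad/s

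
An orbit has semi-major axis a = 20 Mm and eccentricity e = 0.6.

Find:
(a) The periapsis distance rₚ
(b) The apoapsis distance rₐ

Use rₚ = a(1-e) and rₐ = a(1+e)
a = 20 Mm = 2 × 10^7 m
e = 0.6:  1 − e = 0.4,  1 + e = 1.6
(a) rₚ = a(1 − e) = 2 × 10^7 m × 0.4 = 8 × 10^6 m ≈ 8 Mm
(b) rₐ = a(1 + e) = 2 × 10^7 m × 1.6 = 3.2 × 10^7 m ≈ 32 Mm

Final answer:
(a) rₚ = 8 Mm
(b) rₐ = 32 Mm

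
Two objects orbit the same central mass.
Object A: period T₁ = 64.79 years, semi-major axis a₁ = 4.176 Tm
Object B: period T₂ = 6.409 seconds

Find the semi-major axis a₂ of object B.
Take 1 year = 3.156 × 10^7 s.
T₁ = 64.79 years = 2.04477 × 10^9 s
T₂ = 6.409 seconds
a₁ = 4.176 Tm = 4.176 × 10^12 m
Kepler's third law: (T₂/T₁)² = (a₂/a₁)³  ⇒  a₂ = a₁ (T₂/T₁)^(2/3)
T₂/T₁ = 3.13433 × 10^-9
(T₂/T₁)^(2/3) = 2.14172 × 10^-6
a₂ = 4.176 × 10^12 m × 2.14172 × 10^-6 = 8.94384 × 10^6 m ≈ 8.944 Mm

Final answer: a₂ = 8.944 Mm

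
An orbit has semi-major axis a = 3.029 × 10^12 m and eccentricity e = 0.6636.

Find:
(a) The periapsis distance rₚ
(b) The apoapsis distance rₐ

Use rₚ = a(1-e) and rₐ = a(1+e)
a = 3.029 × 10^12 m
e = 0.6636:  1 − e = 0.3364,  1 + e = 1.6636
(a) rₚ = a(1 − e) = 3.029 × 10^12 m × 0.3364 = 1.01896 × 10^12 m ≈ 1.019 × 10^12 m
(b) rₐ = a(1 + e) = 3.029 × 10^12 m × 1.6636 = 5.03904 × 10^12 m ≈ 5.039 × 10^12 m

Final answer:
(a) rₚ = 1.019 × 10^12 m
(b) rₐ = 5.039 × 10^12 m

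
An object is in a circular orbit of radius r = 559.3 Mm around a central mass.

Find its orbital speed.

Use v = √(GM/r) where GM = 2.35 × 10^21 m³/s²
r = 559.3 Mm = 5.593 × 10^8 m
GM = 2.35 × 10^21 m³/s²
GM/r = (2.35 × 10^21) / (5.593 × 10^8) = 4.20168 × 10^12 m²/s²
v = √(GM/r) = 2.0498 × 10^6 m/s ≈ 2050 km/s

Final answer: 2050 km/s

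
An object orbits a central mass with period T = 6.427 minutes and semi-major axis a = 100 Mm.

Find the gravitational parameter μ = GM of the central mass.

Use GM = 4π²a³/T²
T = 6.427 minutes = 385.62 s
a = 100 Mm = 1 × 10^8 m
a³ = 1 × 10^24 m³
T² = 148703 s²
GM = 4π² × (1 × 10^24) / 148703 = 2.65485 × 10^20 m³/s²
GM ≈ 2.655 × 10^20 m³/s²

Final answer: GM = 2.655 × 10^20 m³/s²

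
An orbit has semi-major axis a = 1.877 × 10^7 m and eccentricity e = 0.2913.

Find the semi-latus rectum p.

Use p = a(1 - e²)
a = 1.877 × 10^7 m
e = 0.2913,  e² = 0.0848557,  1 − e² = 0.915144
p = a(1 − e²) = 1.877 × 10^7 m × 0.915144 = 1.71773 × 10^7 m ≈ 1.718 × 10^7 m

Final answer: p = 1.718 × 10^7 m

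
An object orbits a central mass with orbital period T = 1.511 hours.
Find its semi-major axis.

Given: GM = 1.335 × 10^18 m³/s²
T = 1.511 hours = 5439.6 s
GM = 1.335 × 10^18 m³/s²
Kepler's third law: a³ = GM T² / (4π²)
T² = 2.95892 × 10^7 s²
a³ = (1.335 × 10^18) × (2.95892 × 10^7) / (4π²) = 1.00059 × 10^24 m³
a = (a³)^(1/3) = 1.0002 × 10^8 m ≈ 100 Mm

Final answer: 100 Mm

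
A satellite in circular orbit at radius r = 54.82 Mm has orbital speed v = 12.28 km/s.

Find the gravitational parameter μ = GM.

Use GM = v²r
r = 54.82 Mm = 5.482 × 10^7 m
v = 12.28 km/s = 12280 m/s
v² = 1.50798 × 10^8 m²/s²
GM = v²r = 1.50798 × 10^8 × 5.482 × 10^7 = 8.26677 × 10^15 m³/s²
GM ≈ 8.267 × 10^15 m³/s²

Final answer: GM = 8.267 × 10^15 m³/s²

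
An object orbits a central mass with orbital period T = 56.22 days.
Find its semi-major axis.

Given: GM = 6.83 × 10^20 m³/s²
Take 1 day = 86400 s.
T = 56.22 days = 4.85741 × 10^6 s
GM = 6.83 × 10^20 m³/s²
Kepler's third law: a³ = GM T² / (4π²)
T² = 2.35944 × 10^13 s²
a³ = (6.83 × 10^20) × (2.35944 × 10^13) / (4π²) = 4.08197 × 10^32 m³
a = (a³)^(1/3) = 7.41805 × 10^10 m ≈ 74.18 Gm

Final answer: 74.18 Gm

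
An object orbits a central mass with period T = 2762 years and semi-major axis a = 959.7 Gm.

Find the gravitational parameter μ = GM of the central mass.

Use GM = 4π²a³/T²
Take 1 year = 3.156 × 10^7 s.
T = 2762 years = 8.71687 × 10^10 s
a = 959.7 Gm = 9.597 × 10^11 m
a³ = 8.83907 × 10^35 m³
T² = 7.59839 × 10^21 s²
GM = 4π² × (8.83907 × 10^35) / (7.59839 × 10^21) = 4.59245 × 10^15 m³/s²
GM ≈ 4.592 × 10^15 m³/s²

Final answer: GM = 4.592 × 10^15 m³/s²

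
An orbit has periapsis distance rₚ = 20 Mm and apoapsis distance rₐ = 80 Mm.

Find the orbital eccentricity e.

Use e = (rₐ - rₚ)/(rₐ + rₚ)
rₚ = 20 Mm = 2 × 10^7 m
rₐ = 80 Mm = 8 × 10^7 m
rₐ − rₚ = 6 × 10^7 m
rₐ + rₚ = 1 × 10^8 m
e = (rₐ − rₚ)/(rₐ + rₚ) = 0.6

Final answer: e = 0.6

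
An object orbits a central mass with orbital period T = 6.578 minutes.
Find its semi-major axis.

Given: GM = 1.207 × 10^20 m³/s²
T = 6.578 minutes = 394.68 s
GM = 1.207 × 10^20 m³/s²
Kepler's third law: a³ = GM T² / (4π²)
T² = 155772 s²
a³ = (1.207 × 10^20) × 155772 / (4π²) = 4.76253 × 10^23 m³
a = (a³)^(1/3) = 7.80931 × 10^7 m ≈ 78.09 Mm

Final answer: 78.09 Mm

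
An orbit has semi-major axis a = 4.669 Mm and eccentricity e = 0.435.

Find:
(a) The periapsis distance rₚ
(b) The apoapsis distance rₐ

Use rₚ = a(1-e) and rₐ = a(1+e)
a = 4.669 Mm = 4.669 × 10^6 m
e = 0.435:  1 − e = 0.565,  1 + e = 1.435
(a) rₚ = a(1 − e) = 4.669 × 10^6 m × 0.565 = 2.63798 × 10^6 m ≈ 2.638 Mm
(b) rₐ = a(1 + e) = 4.669 × 10^6 m × 1.435 = 6.70002 × 10^6 m ≈ 6.7 Mm

Final answer:
(a) rₚ = 2.638 Mm
(b) rₐ = 6.7 Mm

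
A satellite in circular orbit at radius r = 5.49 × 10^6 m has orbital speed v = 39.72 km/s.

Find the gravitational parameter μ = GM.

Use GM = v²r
r = 5.49 × 10^6 m
v = 39.72 km/s = 39720 m/s
v² = 1.57768 × 10^9 m²/s²
GM = v²r = 1.57768 × 10^9 × 5.49 × 10^6 = 8.66145 × 10^15 m³/s²
GM ≈ 8.661 × 10^15 m³/s²

Final answer: GM = 8.661 × 10^15 m³/s²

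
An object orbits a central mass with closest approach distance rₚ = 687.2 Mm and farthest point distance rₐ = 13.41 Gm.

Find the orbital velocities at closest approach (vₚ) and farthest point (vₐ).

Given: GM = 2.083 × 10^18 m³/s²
rₚ = 687.2 Mm = 6.872 × 10^8 m
rₐ = 13.41 Gm = 1.341 × 10^10 m
GM = 2.083 × 10^18 m³/s²
a = (rₚ + rₐ)/2 = 7.0486 × 10^9 m
Vis-viva: v² = GM (2/r − 1/a)
vₚ² = 2.083 × 10^18 × (2.91036 × 10^-9 − 1.41872 × 10^-10) = 5.76676 × 10^9 m²/s²
vₚ = 75939.2 m/s ≈ 75.94 km/s
vₐ² = 2.083 × 10^18 × (1.49142 × 10^-10 − 1.41872 × 10^-10) = 1.5144 × 10^7 m²/s²
vₐ = 3891.53 m/s ≈ 3.892 km/s

Final answer: vₚ = 75.94 km/s, vₐ = 3.892 km/s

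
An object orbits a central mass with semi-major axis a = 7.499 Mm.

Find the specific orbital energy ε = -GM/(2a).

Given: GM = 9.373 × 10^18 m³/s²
a = 7.499 Mm = 7.499 × 10^6 m
GM = 9.373 × 10^18 m³/s²
2a = 1.4998 × 10^7 m
ε = −GM/(2a) = -6.2495 × 10^11 J/kg ≈ -624.9 GJ/kg

Final answer: -624.9 GJ/kg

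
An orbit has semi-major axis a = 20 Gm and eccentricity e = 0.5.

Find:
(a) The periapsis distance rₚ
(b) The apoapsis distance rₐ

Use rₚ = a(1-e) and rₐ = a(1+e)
a = 20 Gm = 2 × 10^10 m
e = 0.5:  1 − e = 0.5,  1 + e = 1.5
(a) rₚ = a(1 − e) = 2 × 10^10 m × 0.5 = 1 × 10^10 m ≈ 10 Gm
(b) rₐ = a(1 + e) = 2 × 10^10 m × 1.5 = 3 × 10^10 m ≈ 30 Gm

Final answer:
(a) rₚ = 10 Gm
(b) rₐ = 30 Gm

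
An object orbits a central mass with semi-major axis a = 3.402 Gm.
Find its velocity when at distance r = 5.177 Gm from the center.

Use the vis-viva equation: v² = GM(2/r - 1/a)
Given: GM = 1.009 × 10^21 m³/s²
a = 3.402 Gm = 3.402 × 10^9 m
r = 5.177 Gm = 5.177 × 10^9 m
GM = 1.009 × 10^21 m³/s²
2/r − 1/a = 3.86324 × 10^-10 − 2.93945 × 10^-10 = 9.23794 × 10^-11 m⁻¹
v² = GM (2/r − 1/a) = 9.32108 × 10^10 m²/s²
v = 305304 m/s ≈ 305.3 km/s

Final answer: 305.3 km/s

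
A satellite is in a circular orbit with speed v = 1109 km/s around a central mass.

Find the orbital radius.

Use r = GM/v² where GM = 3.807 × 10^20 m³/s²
v = 1109 km/s = 1.109 × 10^6 m/s
GM = 3.807 × 10^20 m³/s²
v² = 1.22988 × 10^12 m²/s²
r = GM/v² = (3.807 × 10^20) / (1.22988 × 10^12) = 3.09542 × 10^8 m ≈ 309.5 Mm

Final answer: 309.5 Mm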